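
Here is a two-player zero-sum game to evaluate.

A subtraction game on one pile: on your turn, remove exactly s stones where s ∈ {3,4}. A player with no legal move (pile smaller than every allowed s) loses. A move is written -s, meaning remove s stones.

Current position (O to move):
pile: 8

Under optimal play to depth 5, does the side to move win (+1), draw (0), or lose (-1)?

[8] O move#1: -3:-1/5*, -4:-1/4
[5] X move#2: -3:+1/2*, -4:+1/1
[2] end (terminal -1, O#3); searched 8 to 5

value(8, O) = -1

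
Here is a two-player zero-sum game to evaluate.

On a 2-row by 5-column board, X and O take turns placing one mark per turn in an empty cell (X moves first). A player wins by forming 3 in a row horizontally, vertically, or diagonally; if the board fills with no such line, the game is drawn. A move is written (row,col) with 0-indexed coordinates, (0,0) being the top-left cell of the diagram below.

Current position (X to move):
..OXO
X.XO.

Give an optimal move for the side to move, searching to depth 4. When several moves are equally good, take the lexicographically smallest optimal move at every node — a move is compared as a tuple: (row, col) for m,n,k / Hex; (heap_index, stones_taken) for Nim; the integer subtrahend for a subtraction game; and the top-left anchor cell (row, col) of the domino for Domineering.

[..OXO/X.XO.] X move#1: (0,0):+0/X.OXO/X.XO., (0,1):+0/.XOXO/X.XO., (1,1):+1/..OXO/XXXO.*, (1,4):+0/..OXO/X.XOX
[..OXO/XXXO.] end (terminal -1, O#2); searched ..OXO/X.XO. to 4

X's best at [..OXO/X.XO.]: (1,1)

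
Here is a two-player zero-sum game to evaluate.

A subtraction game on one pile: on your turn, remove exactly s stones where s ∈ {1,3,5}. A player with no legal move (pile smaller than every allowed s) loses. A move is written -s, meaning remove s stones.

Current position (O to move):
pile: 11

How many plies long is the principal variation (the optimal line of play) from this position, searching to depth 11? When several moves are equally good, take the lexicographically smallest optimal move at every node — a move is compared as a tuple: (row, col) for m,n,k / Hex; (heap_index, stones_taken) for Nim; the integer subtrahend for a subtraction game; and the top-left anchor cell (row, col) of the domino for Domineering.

p1 O@[11]: -1[10]+1* -3[8]+1 -5[6]+1
p2 X@[10]: -1[9]-1* -3[7]-1 -5[5]-1
p3 O@[9]: -1[8]+1* -3[6]+1 -5[4]+1
p4 X@[8]: -1[7]-1* -3[5]-1 -5[3]-1
p5 O@[7]: -1[6]+1* -3[4]+1 -5[2]+1
p6 X@[6]: -1[5]-1* -3[3]-1 -5[1]-1
p7 O@[5]: -1[4]+1* -3[2]+1 -5[0]+1
p8 X@[4]: -1[3]-1* -3[1]-1
p9 O@[3]: -1[2]+1* -3[0]+1
p10 X@[2]: -1[1]-1*
p11 O@[1]: -1[0]+1*
p12 X@[0] terminal -1; root [11] d11

PV length from [11]: 11 plies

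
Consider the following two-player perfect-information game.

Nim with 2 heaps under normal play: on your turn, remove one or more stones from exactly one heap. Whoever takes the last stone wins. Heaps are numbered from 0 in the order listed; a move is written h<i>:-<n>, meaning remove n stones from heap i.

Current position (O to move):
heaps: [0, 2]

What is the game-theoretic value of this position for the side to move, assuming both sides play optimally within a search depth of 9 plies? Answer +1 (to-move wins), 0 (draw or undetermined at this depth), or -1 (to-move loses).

value((0,2), O) = +1

[(0,2)] O move#1: h1:-1:-1/(0,1), h1:-2:+1/(0,0)*
[(0,0)] end (terminal -1, X#2); searched (0,2) to 9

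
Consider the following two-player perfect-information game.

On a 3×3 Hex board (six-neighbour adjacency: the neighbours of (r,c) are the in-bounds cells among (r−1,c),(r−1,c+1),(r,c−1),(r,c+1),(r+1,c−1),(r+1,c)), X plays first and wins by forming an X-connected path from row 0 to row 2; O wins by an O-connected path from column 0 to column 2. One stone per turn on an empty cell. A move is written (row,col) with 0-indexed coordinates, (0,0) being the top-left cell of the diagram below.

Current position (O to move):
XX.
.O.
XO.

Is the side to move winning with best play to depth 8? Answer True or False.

O winning at [XX./.O./XO.]: True

p1 O@[XX./.O./XO.]: (0,2)[XXO/.O./XO.]-1 (1,0)[XX./OO./XO.]+1* (1,2)[XX./.OO/XO.]-1 (2,2)[XX./.O./XOO]-1
p2 X@[XX./OO./XO.]: (0,2)[XXX/OO./XO.]-1* (1,2)[XX./OOX/XO.]-1 (2,2)[XX./OO./XOX]-1
p3 O@[XXX/OO./XO.]: (1,2)[XXX/OOO/XO.]+1* (2,2)[XXX/OO./XOO]+1
p4 X@[XXX/OOO/XO.] terminal -1; root [XX./.O./XO.] d8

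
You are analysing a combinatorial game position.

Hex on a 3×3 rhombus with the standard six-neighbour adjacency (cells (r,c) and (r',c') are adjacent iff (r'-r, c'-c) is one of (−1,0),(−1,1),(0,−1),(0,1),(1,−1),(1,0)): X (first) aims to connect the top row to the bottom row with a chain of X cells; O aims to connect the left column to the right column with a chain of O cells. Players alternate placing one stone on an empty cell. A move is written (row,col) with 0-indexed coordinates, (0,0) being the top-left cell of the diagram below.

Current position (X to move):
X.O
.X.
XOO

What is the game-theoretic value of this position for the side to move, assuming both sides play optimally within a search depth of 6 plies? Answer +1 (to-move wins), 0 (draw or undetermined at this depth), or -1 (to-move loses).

value(X.O/.X./XOO, X) = +1

p1 X@[X.O/.X./XOO]: (0,1)[XXO/.X./XOO]+1* (1,0)[X.O/XX./XOO]+1 (1,2)[X.O/.XX/XOO]+1
p2 O@[XXO/.X./XOO] terminal -1; root [X.O/.X./XOO] d6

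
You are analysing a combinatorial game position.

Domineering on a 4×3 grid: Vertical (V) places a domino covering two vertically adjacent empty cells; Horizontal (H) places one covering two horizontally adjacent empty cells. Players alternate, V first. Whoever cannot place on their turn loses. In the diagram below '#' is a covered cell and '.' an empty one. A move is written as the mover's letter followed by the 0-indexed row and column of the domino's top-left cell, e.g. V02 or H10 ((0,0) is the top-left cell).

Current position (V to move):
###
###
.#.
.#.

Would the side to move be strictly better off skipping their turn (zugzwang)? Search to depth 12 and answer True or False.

[###/###/.#./.#.] V move#1: V20:+1/###/###/##./##.*, V22:+1/###/###/.##/.##
[###/###/##./##.] end (terminal -1, H#2); searched ###/###/.#./.#. to 12
if V skipped the turn, H would face:
~ [###/###/.#./.#.] end (terminal -1, H#1); searched ###/###/.#./.#. to 12
compare (V): move=+1 vs pass=+1

zugzwang(###/###/.#./.#., V) = False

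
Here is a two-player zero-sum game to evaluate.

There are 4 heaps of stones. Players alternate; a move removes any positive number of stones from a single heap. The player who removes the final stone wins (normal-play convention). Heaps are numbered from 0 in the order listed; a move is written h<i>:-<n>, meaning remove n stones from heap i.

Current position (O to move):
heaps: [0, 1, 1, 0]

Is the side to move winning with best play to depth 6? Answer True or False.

O winning at [(0,1,1,0)]: False

p1 O@[(0,1,1,0)]: h1:-1[(0,0,1,0)]-1* h2:-1[(0,1,0,0)]-1
p2 X@[(0,0,1,0)]: h2:-1[(0,0,0,0)]+1*
p3 O@[(0,0,0,0)] terminal -1; root [(0,1,1,0)] d6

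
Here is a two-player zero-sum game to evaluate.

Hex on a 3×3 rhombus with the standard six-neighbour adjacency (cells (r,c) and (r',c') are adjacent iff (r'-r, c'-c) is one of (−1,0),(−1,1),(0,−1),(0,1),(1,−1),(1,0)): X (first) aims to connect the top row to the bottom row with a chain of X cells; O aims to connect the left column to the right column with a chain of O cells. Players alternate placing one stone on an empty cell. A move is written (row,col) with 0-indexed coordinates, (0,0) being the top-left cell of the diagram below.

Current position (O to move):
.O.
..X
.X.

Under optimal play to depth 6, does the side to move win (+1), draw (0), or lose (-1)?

ply 1, O at .O./..X/.X. | (0,0)=-1→OO./..X/.X.; (0,2)=+1→.OO/..X/.X.*; (1,0)=-1→.O./O.X/.X.; (1,1)=-1→.O./.OX/.X.; (2,0)=-1→.O./..X/OX.; (2,2)=-1→.O./..X/.XO
ply 2, X at .OO/..X/.X. | (0,0)=-1→XOO/..X/.X.*; (1,0)=-1→.OO/X.X/.X.; (1,1)=-1→.OO/.XX/.X.; (2,0)=-1→.OO/..X/XX.; (2,2)=-1→.OO/..X/.XX
ply 3, O at XOO/..X/.X. | (1,0)=+1→XOO/O.X/.X.*; (1,1)=+1→XOO/.OX/.X.; (2,0)=+1→XOO/..X/OX.; (2,2)=-1→XOO/..X/.XO
ply 4: XOO/O.X/.X. is terminal -1 (X); from .O./..X/.X. depth 6

value(.O./..X/.X., O) = +1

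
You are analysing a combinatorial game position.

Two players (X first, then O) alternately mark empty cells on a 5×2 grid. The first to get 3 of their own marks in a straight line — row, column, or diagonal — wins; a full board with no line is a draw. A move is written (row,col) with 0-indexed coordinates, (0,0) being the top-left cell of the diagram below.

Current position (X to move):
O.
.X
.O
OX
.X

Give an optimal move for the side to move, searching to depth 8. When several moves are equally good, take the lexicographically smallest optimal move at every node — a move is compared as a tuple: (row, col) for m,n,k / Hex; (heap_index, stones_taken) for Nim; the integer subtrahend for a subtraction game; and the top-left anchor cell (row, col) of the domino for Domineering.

ply 1, X at O./.X/.O/OX/.X | (0,1)=-1→OX/.X/.O/OX/.X; (1,0)=+0→O./XX/.O/OX/.X*; (2,0)=+0→O./.X/XO/OX/.X; (4,0)=+0→O./.X/.O/OX/XX
ply 2, O at O./XX/.O/OX/.X | (0,1)=+0→OO/XX/.O/OX/.X*; (2,0)=+0→O./XX/OO/OX/.X; (4,0)=+0→O./XX/.O/OX/OX
ply 3, X at OO/XX/.O/OX/.X | (2,0)=+0→OO/XX/XO/OX/.X*; (4,0)=+0→OO/XX/.O/OX/XX
ply 4, O at OO/XX/XO/OX/.X | (4,0)=+0→OO/XX/XO/OX/OX*
ply 5: OO/XX/XO/OX/OX is terminal +0 (X); from O./.X/.O/OX/.X depth 8

X's best at [O./.X/.O/OX/.X]: (1,0)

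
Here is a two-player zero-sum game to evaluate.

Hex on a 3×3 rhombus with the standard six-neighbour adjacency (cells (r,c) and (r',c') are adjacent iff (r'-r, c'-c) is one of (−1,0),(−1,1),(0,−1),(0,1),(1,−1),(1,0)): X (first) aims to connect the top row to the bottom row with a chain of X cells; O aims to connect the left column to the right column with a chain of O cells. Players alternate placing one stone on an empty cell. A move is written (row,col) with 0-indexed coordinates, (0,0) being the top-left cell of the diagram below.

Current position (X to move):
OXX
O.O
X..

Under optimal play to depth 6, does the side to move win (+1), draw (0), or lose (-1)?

p1 X@[OXX/O.O/X..]: (1,1)[OXX/OXO/X..]+1* (2,1)[OXX/O.O/XX.]-1 (2,2)[OXX/O.O/X.X]-1
p2 O@[OXX/OXO/X..] terminal -1; root [OXX/O.O/X..] d6

value(OXX/O.O/X.., X) = +1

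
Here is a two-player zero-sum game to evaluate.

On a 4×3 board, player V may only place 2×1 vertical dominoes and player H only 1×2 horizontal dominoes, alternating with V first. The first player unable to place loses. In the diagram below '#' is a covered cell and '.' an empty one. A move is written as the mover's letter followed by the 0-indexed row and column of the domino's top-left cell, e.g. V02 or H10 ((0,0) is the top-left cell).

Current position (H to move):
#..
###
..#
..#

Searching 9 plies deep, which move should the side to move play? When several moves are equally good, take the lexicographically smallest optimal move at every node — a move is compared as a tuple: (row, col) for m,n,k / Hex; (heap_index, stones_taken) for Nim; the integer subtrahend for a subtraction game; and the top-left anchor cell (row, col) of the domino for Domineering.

ply 1, H at #../###/..#/..# | H01=-1→###/###/..#/..#; H20=+1→#../###/###/..#*; H30=+1→#../###/..#/###
ply 2: #../###/###/..# is terminal -1 (V); from #../###/..#/..# depth 9

H's best at [#../###/..#/..#]: H20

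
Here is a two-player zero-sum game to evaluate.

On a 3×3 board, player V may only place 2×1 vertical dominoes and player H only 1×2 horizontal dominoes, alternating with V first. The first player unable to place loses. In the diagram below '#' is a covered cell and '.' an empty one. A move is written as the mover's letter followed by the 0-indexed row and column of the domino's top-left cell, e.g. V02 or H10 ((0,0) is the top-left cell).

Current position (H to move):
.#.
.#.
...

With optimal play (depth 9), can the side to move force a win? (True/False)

H winning at [.#./.#./...]: False

[.#./.#./...] H move#1: H20:-1/.#./.#./##.*, H21:-1/.#./.#./.##
[.#./.#./##.] V move#2: V00:+1/##./##./##.*, V02:+1/.##/.##/##., V12:+1/.#./.##/###
[##./##./##.] end (terminal -1, H#3); searched .#./.#./... to 9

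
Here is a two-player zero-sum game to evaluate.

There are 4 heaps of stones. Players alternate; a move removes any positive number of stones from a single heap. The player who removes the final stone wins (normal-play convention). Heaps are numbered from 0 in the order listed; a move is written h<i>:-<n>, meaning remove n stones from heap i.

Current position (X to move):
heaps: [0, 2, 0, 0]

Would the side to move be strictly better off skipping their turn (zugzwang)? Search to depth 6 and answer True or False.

zugzwang((0,2,0,0), X) = False

[(0,2,0,0)] X move#1: h1:-1:-1/(0,1,0,0), h1:-2:+1/(0,0,0,0)*
[(0,0,0,0)] end (terminal -1, O#2); searched (0,2,0,0) to 6
pass branch (O moves first from the same position):
  | [(0,2,0,0)] O move#1: h1:-1:-1/(0,1,0,0), h1:-2:+1/(0,0,0,0)*
  | [(0,0,0,0)] end (terminal -1, X#2); searched (0,2,0,0) to 6
X moving scores +1; X passing scores -1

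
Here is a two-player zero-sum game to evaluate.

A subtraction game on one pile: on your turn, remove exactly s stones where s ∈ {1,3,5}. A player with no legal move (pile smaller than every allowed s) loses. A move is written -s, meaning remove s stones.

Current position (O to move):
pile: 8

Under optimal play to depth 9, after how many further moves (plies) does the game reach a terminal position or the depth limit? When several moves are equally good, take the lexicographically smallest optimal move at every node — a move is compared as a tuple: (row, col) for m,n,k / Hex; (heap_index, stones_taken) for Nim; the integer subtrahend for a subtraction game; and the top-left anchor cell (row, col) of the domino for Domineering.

PV length from [8]: 8 plies

[8] O move#1: -1:-1/7*, -3:-1/5, -5:-1/3
[7] X move#2: -1:+1/6*, -3:+1/4, -5:+1/2
[6] O move#3: -1:-1/5*, -3:-1/3, -5:-1/1
[5] X move#4: -1:+1/4*, -3:+1/2, -5:+1/0
[4] O move#5: -1:-1/3*, -3:-1/1
[3] X move#6: -1:+1/2*, -3:+1/0
[2] O move#7: -1:-1/1*
[1] X move#8: -1:+1/0*
[0] end (terminal -1, O#9); searched 8 to 9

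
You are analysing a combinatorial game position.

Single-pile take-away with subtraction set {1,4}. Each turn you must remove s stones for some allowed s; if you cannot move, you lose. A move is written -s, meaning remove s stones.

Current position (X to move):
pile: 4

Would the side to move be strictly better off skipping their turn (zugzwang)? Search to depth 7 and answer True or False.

p1 X@[4]: -1[3]-1 -4[0]+1*
p2 O@[0] terminal -1; root [4] d7
pass branch (O moves first from the same position):
  | p1 O@[4]: -1[3]-1 -4[0]+1*
  | p2 X@[0] terminal -1; root [4] d7
X moving scores +1; X passing scores -1

zugzwang(4, X) = False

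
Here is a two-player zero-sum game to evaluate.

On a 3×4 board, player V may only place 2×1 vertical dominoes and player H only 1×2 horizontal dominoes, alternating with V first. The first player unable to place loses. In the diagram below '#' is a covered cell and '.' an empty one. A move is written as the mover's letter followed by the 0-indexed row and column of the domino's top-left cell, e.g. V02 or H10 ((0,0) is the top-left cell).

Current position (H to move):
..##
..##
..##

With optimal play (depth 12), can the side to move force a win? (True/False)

H winning at [..##/..##/..##]: True

[..##/..##/..##] H move#1: H00:-1/####/..##/..##, H10:+1/..##/####/..##*, H20:-1/..##/..##/####
[..##/####/..##] end (terminal -1, V#2); searched ..##/..##/..## to 12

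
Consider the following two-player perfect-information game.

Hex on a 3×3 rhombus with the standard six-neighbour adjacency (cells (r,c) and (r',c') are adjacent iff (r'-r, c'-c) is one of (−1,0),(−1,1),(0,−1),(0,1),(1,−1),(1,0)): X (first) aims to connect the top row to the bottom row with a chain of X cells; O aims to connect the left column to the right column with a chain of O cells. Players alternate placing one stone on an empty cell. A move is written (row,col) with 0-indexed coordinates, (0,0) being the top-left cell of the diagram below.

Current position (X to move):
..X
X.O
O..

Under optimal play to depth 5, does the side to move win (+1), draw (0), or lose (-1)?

value(..X/X.O/O.., X) = -1

ply 1, X at ..X/X.O/O.. | (0,0)=-1→X.X/X.O/O..*; (0,1)=-1→.XX/X.O/O..; (1,1)=-1→..X/XXO/O..; (2,1)=-1→..X/X.O/OX.; (2,2)=-1→..X/X.O/O.X
ply 2, O at X.X/X.O/O.. | (0,1)=+1→XOX/X.O/O..*; (1,1)=+1→X.X/XOO/O..; (2,1)=+1→X.X/X.O/OO.; (2,2)=+1→X.X/X.O/O.O
ply 3, X at XOX/X.O/O.. | (1,1)=-1→XOX/XXO/O..*; (2,1)=-1→XOX/X.O/OX.; (2,2)=-1→XOX/X.O/O.X
ply 4, O at XOX/XXO/O.. | (2,1)=+1→XOX/XXO/OO.*; (2,2)=-1→XOX/XXO/O.O
ply 5: XOX/XXO/OO. is terminal -1 (X); from ..X/X.O/O.. depth 5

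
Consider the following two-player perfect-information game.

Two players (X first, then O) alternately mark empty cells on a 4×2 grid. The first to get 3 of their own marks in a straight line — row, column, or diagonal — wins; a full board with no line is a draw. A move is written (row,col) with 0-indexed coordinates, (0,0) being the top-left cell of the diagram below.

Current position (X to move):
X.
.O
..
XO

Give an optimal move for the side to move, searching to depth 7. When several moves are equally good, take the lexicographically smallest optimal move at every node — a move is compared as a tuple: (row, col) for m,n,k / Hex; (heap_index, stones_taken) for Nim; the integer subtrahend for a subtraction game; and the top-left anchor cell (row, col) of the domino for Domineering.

X's best at [X./.O/../XO]: (2,1)

p1 X@[X./.O/../XO]: (0,1)[XX/.O/../XO]-1 (1,0)[X./XO/../XO]-1 (2,0)[X./.O/X./XO]-1 (2,1)[X./.O/.X/XO]+0*
p2 O@[X./.O/.X/XO]: (0,1)[XO/.O/.X/XO]+0* (1,0)[X./OO/.X/XO]+0 (2,0)[X./.O/OX/XO]+0
p3 X@[XO/.O/.X/XO]: (1,0)[XO/XO/.X/XO]+0* (2,0)[XO/.O/XX/XO]+0
p4 O@[XO/XO/.X/XO]: (2,0)[XO/XO/OX/XO]+0*
p5 X@[XO/XO/OX/XO] terminal +0; root [X./.O/../XO] d7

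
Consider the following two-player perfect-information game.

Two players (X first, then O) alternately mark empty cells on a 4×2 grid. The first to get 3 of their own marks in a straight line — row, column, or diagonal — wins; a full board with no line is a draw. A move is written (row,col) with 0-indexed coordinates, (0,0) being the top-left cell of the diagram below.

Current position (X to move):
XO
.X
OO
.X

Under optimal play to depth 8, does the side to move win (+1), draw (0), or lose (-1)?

[XO/.X/OO/.X] X move#1: (1,0):+0/XO/XX/OO/.X*, (3,0):+0/XO/.X/OO/XX
[XO/XX/OO/.X] O move#2: (3,0):+0/XO/XX/OO/OX*
[XO/XX/OO/OX] end (terminal +0, X#3); searched XO/.X/OO/.X to 8

value(XO/.X/OO/.X, X) = 0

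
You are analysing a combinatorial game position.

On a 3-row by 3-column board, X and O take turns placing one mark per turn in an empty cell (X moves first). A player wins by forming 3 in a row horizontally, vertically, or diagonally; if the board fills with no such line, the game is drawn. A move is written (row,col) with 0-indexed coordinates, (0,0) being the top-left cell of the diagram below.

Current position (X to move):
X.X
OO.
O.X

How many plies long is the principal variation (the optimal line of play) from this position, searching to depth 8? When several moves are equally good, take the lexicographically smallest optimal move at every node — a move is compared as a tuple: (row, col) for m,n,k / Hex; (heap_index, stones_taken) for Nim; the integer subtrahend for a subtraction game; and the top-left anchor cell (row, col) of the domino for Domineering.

[X.X/OO./O.X] X move#1: (0,1):+1/XXX/OO./O.X*, (1,2):+1/X.X/OOX/O.X, (2,1):-1/X.X/OO./OXX
[XXX/OO./O.X] end (terminal -1, O#2); searched X.X/OO./O.X to 8

PV length from [X.X/OO./O.X]: 1 ply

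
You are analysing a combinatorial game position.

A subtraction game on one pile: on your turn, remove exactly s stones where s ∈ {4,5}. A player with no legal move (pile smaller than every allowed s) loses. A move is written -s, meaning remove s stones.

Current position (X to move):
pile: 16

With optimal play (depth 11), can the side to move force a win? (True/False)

X winning at [16]: True

p1 X@[16]: -4[12]+1* -5[11]+1
p2 O@[12]: -4[8]-1* -5[7]-1
p3 X@[8]: -4[4]-1 -5[3]+1*
p4 O@[3] terminal -1; root [16] d11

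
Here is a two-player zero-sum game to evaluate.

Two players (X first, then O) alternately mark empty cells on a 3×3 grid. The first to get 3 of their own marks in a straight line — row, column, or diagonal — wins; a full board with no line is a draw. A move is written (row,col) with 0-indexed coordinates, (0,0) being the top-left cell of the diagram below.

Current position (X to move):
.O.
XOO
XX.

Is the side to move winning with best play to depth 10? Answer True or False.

ply 1, X at .O./XOO/XX. | (0,0)=+1→XO./XOO/XX.*; (0,2)=+1→.OX/XOO/XX.; (2,2)=+1→.O./XOO/XXX
ply 2: XO./XOO/XX. is terminal -1 (O); from .O./XOO/XX. depth 10

X winning at [.O./XOO/XX.]: True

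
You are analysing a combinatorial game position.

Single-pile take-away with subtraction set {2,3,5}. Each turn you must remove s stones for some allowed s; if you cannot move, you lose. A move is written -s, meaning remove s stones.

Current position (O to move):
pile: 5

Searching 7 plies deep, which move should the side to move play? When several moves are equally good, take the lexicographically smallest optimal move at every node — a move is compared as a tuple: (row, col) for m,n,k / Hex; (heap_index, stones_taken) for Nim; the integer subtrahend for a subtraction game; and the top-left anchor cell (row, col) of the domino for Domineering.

[5] O move#1: -2:-1/3, -3:-1/2, -5:+1/0*
[0] end (terminal -1, X#2); searched 5 to 7

O's best at [5]: -5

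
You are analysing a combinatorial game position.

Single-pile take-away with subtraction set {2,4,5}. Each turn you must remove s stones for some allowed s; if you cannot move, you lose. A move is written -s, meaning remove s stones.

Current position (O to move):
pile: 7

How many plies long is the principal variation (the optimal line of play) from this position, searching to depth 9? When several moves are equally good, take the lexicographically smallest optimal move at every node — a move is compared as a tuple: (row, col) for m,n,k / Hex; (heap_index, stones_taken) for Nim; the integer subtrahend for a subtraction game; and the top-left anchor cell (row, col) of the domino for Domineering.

PV length from [7]: 2 plies

[7] O move#1: -2:-1/5*, -4:-1/3, -5:-1/2
[5] X move#2: -2:-1/3, -4:+1/1*, -5:+1/0
[1] end (terminal -1, O#3); searched 7 to 9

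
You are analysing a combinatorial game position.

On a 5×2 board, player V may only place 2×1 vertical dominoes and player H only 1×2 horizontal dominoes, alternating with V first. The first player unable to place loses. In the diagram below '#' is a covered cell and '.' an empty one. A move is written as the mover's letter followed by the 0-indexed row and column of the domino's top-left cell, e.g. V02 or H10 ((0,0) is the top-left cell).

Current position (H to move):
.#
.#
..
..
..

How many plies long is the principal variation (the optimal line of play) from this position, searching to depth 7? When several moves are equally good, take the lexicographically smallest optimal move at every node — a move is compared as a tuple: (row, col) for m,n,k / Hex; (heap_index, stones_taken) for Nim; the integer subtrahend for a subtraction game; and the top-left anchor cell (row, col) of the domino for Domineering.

PV length from [.#/.#/../../..]: 3 plies

p1 H@[.#/.#/../../..]: H20[.#/.#/##/../..]-1 H30[.#/.#/../##/..]+1* H40[.#/.#/../../##]-1
p2 V@[.#/.#/../##/..]: V00[##/##/../##/..]-1* V10[.#/##/#./##/..]-1
p3 H@[##/##/../##/..]: H20[##/##/##/##/..]+1* H40[##/##/../##/##]+1
p4 V@[##/##/##/##/..] terminal -1; root [.#/.#/../../..] d7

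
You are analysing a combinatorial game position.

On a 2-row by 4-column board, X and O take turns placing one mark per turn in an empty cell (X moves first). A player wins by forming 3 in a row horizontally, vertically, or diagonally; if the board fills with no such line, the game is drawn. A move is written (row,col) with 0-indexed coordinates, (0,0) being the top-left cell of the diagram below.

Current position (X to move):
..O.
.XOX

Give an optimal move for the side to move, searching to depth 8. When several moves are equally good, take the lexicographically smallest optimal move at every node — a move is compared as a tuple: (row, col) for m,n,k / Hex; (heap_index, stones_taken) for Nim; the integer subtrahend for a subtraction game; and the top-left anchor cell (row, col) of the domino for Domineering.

X's best at [..O./.XOX]: (0,0)

[..O./.XOX] X move#1: (0,0):+0/X.O./.XOX*, (0,1):+0/.XO./.XOX, (0,3):+0/..OX/.XOX, (1,0):-1/..O./XXOX
[X.O./.XOX] O move#2: (0,1):+0/XOO./.XOX*, (0,3):+0/X.OO/.XOX, (1,0):+0/X.O./OXOX
[XOO./.XOX] X move#3: (0,3):+0/XOOX/.XOX*, (1,0):-1/XOO./XXOX
[XOOX/.XOX] O move#4: (1,0):+0/XOOX/OXOX*
[XOOX/OXOX] end (terminal +0, X#5); searched ..O./.XOX to 8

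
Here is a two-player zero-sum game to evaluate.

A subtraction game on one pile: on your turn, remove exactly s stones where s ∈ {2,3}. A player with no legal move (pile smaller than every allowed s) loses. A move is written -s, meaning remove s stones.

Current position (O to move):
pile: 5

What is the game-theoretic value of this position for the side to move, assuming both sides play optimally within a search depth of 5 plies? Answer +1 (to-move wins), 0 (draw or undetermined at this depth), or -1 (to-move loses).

ply 1, O at 5 | -2=-1→3*; -3=-1→2
ply 2, X at 3 | -2=+1→1*; -3=+1→0
ply 3: 1 is terminal -1 (O); from 5 depth 5

value(5, O) = -1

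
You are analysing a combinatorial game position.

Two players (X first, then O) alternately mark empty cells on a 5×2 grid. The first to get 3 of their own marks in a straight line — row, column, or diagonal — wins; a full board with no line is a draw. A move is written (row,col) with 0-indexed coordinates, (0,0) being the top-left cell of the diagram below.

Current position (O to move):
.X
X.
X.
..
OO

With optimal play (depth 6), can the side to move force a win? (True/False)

[.X/X./X./../OO] O move#1: (0,0):-1/OX/X./X./../OO*, (1,1):-1/.X/XO/X./../OO, (2,1):-1/.X/X./XO/../OO, (3,0):-1/.X/X./X./O./OO, (3,1):-1/.X/X./X./.O/OO
[OX/X./X./../OO] X move#2: (1,1):+1/OX/XX/X./../OO*, (2,1):+1/OX/X./XX/../OO, (3,0):+1/OX/X./X./X./OO, (3,1):+0/OX/X./X./.X/OO
[OX/XX/X./../OO] O move#3: (2,1):-1/OX/XX/XO/../OO*, (3,0):-1/OX/XX/X./O./OO, (3,1):-1/OX/XX/X./.O/OO
[OX/XX/XO/../OO] X move#4: (3,0):+1/OX/XX/XO/X./OO*, (3,1):+0/OX/XX/XO/.X/OO
[OX/XX/XO/X./OO] end (terminal -1, O#5); searched .X/X./X./../OO to 6

O winning at [.X/X./X./../OO]: False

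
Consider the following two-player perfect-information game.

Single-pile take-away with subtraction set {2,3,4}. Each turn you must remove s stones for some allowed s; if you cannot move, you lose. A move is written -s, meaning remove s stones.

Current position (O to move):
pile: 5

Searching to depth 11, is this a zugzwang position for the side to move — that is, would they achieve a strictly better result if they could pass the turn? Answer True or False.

zugzwang(5, O) = False

p1 O@[5]: -2[3]-1 -3[2]-1 -4[1]+1*
p2 X@[1] terminal -1; root [5] d11
suppose O passes — search the same position with X to move:
pass> p1 X@[5]: -2[3]-1 -3[2]-1 -4[1]+1*
pass> p2 O@[1] terminal -1; root [5] d11
for O: play +1, pass -1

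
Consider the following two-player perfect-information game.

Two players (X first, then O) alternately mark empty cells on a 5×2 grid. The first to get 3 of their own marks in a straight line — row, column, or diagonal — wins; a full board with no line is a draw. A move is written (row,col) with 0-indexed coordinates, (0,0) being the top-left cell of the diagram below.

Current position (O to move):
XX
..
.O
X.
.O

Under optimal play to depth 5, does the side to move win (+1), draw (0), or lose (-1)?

value(XX/../.O/X./.O, O) = +1

ply 1, O at XX/../.O/X./.O | (1,0)=+0→XX/O./.O/X./.O; (1,1)=+0→XX/.O/.O/X./.O; (2,0)=+0→XX/../OO/X./.O; (3,1)=+1→XX/../.O/XO/.O*; (4,0)=+0→XX/../.O/X./OO
ply 2: XX/../.O/XO/.O is terminal -1 (X); from XX/../.O/X./.O depth 5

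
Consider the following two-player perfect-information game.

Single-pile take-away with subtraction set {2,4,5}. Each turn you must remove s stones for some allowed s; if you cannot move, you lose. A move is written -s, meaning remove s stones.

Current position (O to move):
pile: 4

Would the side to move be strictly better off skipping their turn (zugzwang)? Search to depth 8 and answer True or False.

ply 1, O at 4 | -2=-1→2; -4=+1→0*
ply 2: 0 is terminal -1 (X); from 4 depth 8
suppose O passes — search the same position with X to move:
pass> ply 1, X at 4 | -2=-1→2; -4=+1→0*
pass> ply 2: 0 is terminal -1 (O); from 4 depth 8
for O: play +1, pass -1

zugzwang(4, O) = False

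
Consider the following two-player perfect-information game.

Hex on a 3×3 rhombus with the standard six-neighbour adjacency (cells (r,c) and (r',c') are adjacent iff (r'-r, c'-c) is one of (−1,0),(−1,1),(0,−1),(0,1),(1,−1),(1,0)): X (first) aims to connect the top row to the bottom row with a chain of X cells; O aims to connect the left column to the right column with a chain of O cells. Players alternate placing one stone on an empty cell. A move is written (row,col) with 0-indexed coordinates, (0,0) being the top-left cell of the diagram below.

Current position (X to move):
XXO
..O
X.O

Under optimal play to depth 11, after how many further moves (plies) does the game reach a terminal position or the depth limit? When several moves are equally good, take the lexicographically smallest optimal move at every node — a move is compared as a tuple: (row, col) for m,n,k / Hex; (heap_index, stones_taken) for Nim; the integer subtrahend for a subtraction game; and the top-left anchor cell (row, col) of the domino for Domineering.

[XXO/..O/X.O] X move#1: (1,0):+1/XXO/X.O/X.O*, (1,1):+1/XXO/.XO/X.O, (2,1):+1/XXO/..O/XXO
[XXO/X.O/X.O] end (terminal -1, O#2); searched XXO/..O/X.O to 11

PV length from [XXO/..O/X.O]: 1 ply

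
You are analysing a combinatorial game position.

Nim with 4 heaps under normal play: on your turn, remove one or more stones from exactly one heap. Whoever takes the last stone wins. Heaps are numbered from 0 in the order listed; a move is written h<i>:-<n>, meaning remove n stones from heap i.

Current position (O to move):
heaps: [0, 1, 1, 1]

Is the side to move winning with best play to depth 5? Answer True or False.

O winning at [(0,1,1,1)]: True

[(0,1,1,1)] O move#1: h1:-1:+1/(0,0,1,1)*, h2:-1:+1/(0,1,0,1), h3:-1:+1/(0,1,1,0)
[(0,0,1,1)] X move#2: h2:-1:-1/(0,0,0,1)*, h3:-1:-1/(0,0,1,0)
[(0,0,0,1)] O move#3: h3:-1:+1/(0,0,0,0)*
[(0,0,0,0)] end (terminal -1, X#4); searched (0,1,1,1) to 5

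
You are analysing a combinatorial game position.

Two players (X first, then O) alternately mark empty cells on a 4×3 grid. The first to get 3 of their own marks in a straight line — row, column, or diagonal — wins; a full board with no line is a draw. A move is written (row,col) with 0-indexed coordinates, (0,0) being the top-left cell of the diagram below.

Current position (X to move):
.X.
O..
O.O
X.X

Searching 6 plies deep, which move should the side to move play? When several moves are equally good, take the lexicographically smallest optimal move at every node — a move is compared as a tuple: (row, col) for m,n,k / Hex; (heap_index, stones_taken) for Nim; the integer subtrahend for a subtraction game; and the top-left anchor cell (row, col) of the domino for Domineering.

X's best at [.X./O../O.O/X.X]: (3,1)

p1 X@[.X./O../O.O/X.X]: (0,0)[XX./O../O.O/X.X]-1 (0,2)[.XX/O../O.O/X.X]-1 (1,1)[.X./OX./O.O/X.X]-1 (1,2)[.X./O.X/O.O/X.X]-1 (2,1)[.X./O../OXO/X.X]-1 (3,1)[.X./O../O.O/XXX]+1*
p2 O@[.X./O../O.O/XXX] terminal -1; root [.X./O../O.O/X.X] d6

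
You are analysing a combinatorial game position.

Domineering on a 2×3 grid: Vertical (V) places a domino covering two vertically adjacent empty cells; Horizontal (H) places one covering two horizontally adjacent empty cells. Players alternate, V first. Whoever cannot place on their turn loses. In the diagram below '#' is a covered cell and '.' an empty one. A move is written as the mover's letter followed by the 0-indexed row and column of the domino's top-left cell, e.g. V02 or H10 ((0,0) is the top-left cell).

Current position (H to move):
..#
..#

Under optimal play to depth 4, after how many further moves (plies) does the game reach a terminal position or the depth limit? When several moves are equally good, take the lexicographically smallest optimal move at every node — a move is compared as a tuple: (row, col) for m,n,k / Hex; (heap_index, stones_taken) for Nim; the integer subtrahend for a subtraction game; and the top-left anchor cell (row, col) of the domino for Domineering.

[..#/..#] H move#1: H00:+1/###/..#*, H10:+1/..#/###
[###/..#] end (terminal -1, V#2); searched ..#/..# to 4

PV length from [..#/..#]: 1 ply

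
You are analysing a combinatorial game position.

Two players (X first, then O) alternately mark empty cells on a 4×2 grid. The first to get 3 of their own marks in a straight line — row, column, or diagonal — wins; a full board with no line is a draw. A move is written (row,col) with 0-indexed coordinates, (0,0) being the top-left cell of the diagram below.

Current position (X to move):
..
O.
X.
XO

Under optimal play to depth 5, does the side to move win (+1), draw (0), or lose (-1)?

value(../O./X./XO, X) = 0

p1 X@[../O./X./XO]: (0,0)[X./O./X./XO]+0* (0,1)[.X/O./X./XO]+0 (1,1)[../OX/X./XO]+0 (2,1)[../O./XX/XO]+0
p2 O@[X./O./X./XO]: (0,1)[XO/O./X./XO]+0* (1,1)[X./OO/X./XO]+0 (2,1)[X./O./XO/XO]+0
p3 X@[XO/O./X./XO]: (1,1)[XO/OX/X./XO]+0* (2,1)[XO/O./XX/XO]+0
p4 O@[XO/OX/X./XO]: (2,1)[XO/OX/XO/XO]+0*
p5 X@[XO/OX/XO/XO] terminal +0; root [../O./X./XO] d5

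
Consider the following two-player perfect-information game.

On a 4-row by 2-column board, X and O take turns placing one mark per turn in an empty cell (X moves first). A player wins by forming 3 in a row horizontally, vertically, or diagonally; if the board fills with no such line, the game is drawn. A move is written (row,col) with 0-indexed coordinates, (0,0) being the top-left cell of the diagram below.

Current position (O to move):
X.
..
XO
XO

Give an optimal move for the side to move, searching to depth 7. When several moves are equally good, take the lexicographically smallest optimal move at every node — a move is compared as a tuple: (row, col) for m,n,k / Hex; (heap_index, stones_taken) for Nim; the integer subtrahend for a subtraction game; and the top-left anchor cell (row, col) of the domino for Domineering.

ply 1, O at X./../XO/XO | (0,1)=-1→XO/../XO/XO; (1,0)=+0→X./O./XO/XO; (1,1)=+1→X./.O/XO/XO*
ply 2: X./.O/XO/XO is terminal -1 (X); from X./../XO/XO depth 7

O's best at [X./../XO/XO]: (1,1)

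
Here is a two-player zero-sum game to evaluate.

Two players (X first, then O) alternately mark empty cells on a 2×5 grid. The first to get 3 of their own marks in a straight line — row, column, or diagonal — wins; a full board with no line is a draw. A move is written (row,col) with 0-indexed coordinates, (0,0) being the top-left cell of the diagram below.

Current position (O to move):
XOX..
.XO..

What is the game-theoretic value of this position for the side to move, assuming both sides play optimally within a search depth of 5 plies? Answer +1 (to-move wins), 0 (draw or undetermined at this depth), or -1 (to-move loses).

value(XOX../.XO.., O) = 0

ply 1, O at XOX../.XO.. | (0,3)=+0→XOXO./.XO..*; (0,4)=+0→XOX.O/.XO..; (1,0)=+0→XOX../OXO..; (1,3)=+0→XOX../.XOO.; (1,4)=+0→XOX../.XO.O
ply 2, X at XOXO./.XO.. | (0,4)=+0→XOXOX/.XO..*; (1,0)=+0→XOXO./XXO..; (1,3)=+0→XOXO./.XOX.; (1,4)=+0→XOXO./.XO.X
ply 3, O at XOXOX/.XO.. | (1,0)=+0→XOXOX/OXO..*; (1,3)=+0→XOXOX/.XOO.; (1,4)=+0→XOXOX/.XO.O
ply 4, X at XOXOX/OXO.. | (1,3)=+0→XOXOX/OXOX.*; (1,4)=+0→XOXOX/OXO.X
ply 5, O at XOXOX/OXOX. | (1,4)=+0→XOXOX/OXOXO*
ply 6: XOXOX/OXOXO is terminal +0 (X); from XOX../.XO.. depth 5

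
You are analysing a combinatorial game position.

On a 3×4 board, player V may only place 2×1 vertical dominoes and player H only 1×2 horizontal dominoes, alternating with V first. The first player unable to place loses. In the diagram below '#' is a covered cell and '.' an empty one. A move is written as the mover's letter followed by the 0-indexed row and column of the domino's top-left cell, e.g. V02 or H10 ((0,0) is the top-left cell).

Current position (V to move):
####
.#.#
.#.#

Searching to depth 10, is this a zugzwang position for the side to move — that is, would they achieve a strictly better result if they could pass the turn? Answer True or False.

zugzwang(####/.#.#/.#.#, V) = False

[####/.#.#/.#.#] V move#1: V10:+1/####/##.#/##.#*, V12:+1/####/.###/.###
[####/##.#/##.#] end (terminal -1, H#2); searched ####/.#.#/.#.# to 10
pass branch (H moves first from the same position):
  | [####/.#.#/.#.#] end (terminal -1, H#1); searched ####/.#.#/.#.# to 10
V moving scores +1; V passing scores +1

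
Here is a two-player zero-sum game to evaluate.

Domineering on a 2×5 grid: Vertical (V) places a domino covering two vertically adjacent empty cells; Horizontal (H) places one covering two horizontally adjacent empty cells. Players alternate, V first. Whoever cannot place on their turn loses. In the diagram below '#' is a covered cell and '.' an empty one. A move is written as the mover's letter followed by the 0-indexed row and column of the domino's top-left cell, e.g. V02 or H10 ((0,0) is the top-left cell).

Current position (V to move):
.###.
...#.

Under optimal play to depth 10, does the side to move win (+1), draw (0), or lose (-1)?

[.###./...#.] V move#1: V00:+1/####./#..#.*, V04:-1/.####/...##
[####./#..#.] H move#2: H11:-1/####./####.*
[####./####.] V move#3: V04:+1/#####/#####*
[#####/#####] end (terminal -1, H#4); searched .###./...#. to 10

value(.###./...#., V) = +1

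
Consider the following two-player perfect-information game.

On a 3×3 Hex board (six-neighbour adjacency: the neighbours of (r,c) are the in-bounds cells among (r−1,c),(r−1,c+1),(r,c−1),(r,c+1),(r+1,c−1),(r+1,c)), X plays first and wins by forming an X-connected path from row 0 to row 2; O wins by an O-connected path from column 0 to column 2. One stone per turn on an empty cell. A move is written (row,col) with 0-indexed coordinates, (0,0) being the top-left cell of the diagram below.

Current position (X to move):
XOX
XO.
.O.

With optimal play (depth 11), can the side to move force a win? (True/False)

p1 X@[XOX/XO./.O.]: (1,2)[XOX/XOX/.O.]+1* (2,0)[XOX/XO./XO.]+1 (2,2)[XOX/XO./.OX]+1
p2 O@[XOX/XOX/.O.]: (2,0)[XOX/XOX/OO.]-1* (2,2)[XOX/XOX/.OO]-1
p3 X@[XOX/XOX/OO.]: (2,2)[XOX/XOX/OOX]+1*
p4 O@[XOX/XOX/OOX] terminal -1; root [XOX/XO./.O.] d11

X winning at [XOX/XO./.O.]: True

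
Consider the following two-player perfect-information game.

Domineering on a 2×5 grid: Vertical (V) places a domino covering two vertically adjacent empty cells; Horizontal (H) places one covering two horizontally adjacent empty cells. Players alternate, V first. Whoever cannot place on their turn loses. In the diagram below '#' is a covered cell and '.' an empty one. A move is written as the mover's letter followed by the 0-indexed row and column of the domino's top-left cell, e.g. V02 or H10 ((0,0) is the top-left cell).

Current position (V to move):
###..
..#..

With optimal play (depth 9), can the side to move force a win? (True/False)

V winning at [###../..#..]: True

ply 1, V at ###../..#.. | V03=+1→####./..##.*; V04=+1→###.#/..#.#
ply 2, H at ####./..##. | H10=-1→####./####.*
ply 3, V at ####./####. | V04=+1→#####/#####*
ply 4: #####/##### is terminal -1 (H); from ###../..#.. depth 9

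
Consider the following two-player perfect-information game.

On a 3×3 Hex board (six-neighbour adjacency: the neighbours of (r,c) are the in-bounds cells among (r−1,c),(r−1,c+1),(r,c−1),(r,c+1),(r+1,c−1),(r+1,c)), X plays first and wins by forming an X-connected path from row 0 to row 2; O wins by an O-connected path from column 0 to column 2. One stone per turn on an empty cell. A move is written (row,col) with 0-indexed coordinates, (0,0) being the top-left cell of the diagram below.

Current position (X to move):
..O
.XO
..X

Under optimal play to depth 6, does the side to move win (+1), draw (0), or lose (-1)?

p1 X@[..O/.XO/..X]: (0,0)[X.O/.XO/..X]+1* (0,1)[.XO/.XO/..X]+1 (1,0)[..O/XXO/..X]+1 (2,0)[..O/.XO/X.X]-1 (2,1)[..O/.XO/.XX]-1
p2 O@[X.O/.XO/..X]: (0,1)[XOO/.XO/..X]-1* (1,0)[X.O/OXO/..X]-1 (2,0)[X.O/.XO/O.X]-1 (2,1)[X.O/.XO/.OX]-1
p3 X@[XOO/.XO/..X]: (1,0)[XOO/XXO/..X]+1* (2,0)[XOO/.XO/X.X]-1 (2,1)[XOO/.XO/.XX]-1
p4 O@[XOO/XXO/..X]: (2,0)[XOO/XXO/O.X]-1* (2,1)[XOO/XXO/.OX]-1
p5 X@[XOO/XXO/O.X]: (2,1)[XOO/XXO/OXX]+1*
p6 O@[XOO/XXO/OXX] terminal -1; root [..O/.XO/..X] d6

value(..O/.XO/..X, X) = +1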